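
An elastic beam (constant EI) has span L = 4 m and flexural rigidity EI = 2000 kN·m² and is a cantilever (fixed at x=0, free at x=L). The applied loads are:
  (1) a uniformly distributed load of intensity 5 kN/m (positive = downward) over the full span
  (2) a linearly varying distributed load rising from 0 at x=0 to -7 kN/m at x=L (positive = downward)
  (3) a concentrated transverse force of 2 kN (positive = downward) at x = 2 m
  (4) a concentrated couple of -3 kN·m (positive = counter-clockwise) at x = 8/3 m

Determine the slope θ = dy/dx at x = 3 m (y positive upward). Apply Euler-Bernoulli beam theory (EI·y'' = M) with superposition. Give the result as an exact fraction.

θ(3) = -307/64000 rad

Load 1 — uniform load w=5 kN/m over full span:
  θ_1 = -wx(x²-3Lx+3L²)/(6EI) = -5·3·(3²-3·4·3+3·4²)/(6·2000) = -21/800 rad
Load 2 — triangular load w₀=-7 kN/m (0→w₀ over full span):
  θ_2 = (w₀Lx²/4-w₀L²x/3-w₀x⁴/(24L))/EI = ((-7)·4·3²/4-(-7)·4²·3/3-(-7)·3⁴/(24·4))/2000 = 1757/64000 rad
Load 3 — point force P=2 kN at a=2 m (b=L-a=2):
  θ_3 = -Pa²/(2EI)  [x>a] = -2·2²/(2·2000) = -1/500 rad
Load 4 — applied couple M₀=-3 kN·m at a=8/3 m (b=L-a=4/3):
  θ_4 = M₀a/EI  [x>a] = (-3)·(8/3)/2000 = -1/250 rad
Superposition: θ = Σ θ_i = -307/64000 rad ≈ -0.004797 rad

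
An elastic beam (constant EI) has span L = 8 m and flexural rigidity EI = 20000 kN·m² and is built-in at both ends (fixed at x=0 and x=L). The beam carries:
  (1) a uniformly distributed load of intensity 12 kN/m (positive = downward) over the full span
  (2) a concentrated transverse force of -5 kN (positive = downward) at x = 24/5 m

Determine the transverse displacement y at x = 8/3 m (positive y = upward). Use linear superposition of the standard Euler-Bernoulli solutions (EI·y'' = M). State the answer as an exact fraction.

y(8/3) = -5888/1265625 m

Load 1 — uniform load w=12 kN/m over full span:
  y_1 = -wx²(L-x)²/(24EI) = -12·(8/3)²·(8-(8/3))²/(24·20000) = -256/50625 m
Load 2 — point force P=-5 kN at a=24/5 m (b=L-a=16/5):
  y_2 = -Pb²x²(3aL-(3a+b)x)/(6L³EI)  [x≤a] = -(-5)·(16/5)²·(8/3)²·(3·(24/5)·8-(3·(24/5)+(16/5))·(8/3))/(6·8³·20000) = 512/1265625 m
Superposition: y = Σ y_i = -5888/1265625 m ≈ -0.004652 m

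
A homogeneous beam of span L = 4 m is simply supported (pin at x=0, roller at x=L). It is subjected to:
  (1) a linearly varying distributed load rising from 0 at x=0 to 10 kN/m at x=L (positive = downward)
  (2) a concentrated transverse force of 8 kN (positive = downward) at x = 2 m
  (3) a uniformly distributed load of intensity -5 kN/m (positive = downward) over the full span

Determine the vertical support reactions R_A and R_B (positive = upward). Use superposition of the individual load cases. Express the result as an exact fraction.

Load 1 — triangular load w₀=10 kN/m (0→w₀ over full span):
  R_A = w₀L/6 = 10·4/6 = 20/3 kN
  R_B = w₀L/3 = 10·4/3 = 40/3 kN
Load 2 — point force P=8 kN at a=2 m (b=L-a=2):
  R_A = Pb/L = 8·2/4 = 4 kN
  R_B = Pa/L = 8·2/4 = 4 kN
Load 3 — uniform load w=-5 kN/m over full span:
  R_A = wL/2 = (-5)·4/2 = -10 kN
  R_B = wL/2 = (-5)·4/2 = -10 kN
Superposition: R_A = 2/3 kN, R_B = 22/3 kN

R_A = 2/3 kN, R_B = 22/3 kN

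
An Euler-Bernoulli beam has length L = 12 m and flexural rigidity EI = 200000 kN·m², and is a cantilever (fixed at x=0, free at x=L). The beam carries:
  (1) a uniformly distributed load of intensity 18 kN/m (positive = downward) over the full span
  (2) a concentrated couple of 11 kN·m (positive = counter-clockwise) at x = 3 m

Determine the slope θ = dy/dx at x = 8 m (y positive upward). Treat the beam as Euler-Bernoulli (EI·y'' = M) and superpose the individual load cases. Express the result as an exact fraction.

θ(8) = -4959/200000 rad

Load 1 — uniform load w=18 kN/m over full span:
  θ_1 = -wx(x²-3Lx+3L²)/(6EI) = -18·8·(8²-3·12·8+3·12²)/(6·200000) = -78/3125 rad
Load 2 — applied couple M₀=11 kN·m at a=3 m (b=L-a=9):
  θ_2 = M₀a/EI  [x>a] = 11·3/200000 = 33/200000 rad
Superposition: θ = Σ θ_i = -4959/200000 rad ≈ -0.024795 rad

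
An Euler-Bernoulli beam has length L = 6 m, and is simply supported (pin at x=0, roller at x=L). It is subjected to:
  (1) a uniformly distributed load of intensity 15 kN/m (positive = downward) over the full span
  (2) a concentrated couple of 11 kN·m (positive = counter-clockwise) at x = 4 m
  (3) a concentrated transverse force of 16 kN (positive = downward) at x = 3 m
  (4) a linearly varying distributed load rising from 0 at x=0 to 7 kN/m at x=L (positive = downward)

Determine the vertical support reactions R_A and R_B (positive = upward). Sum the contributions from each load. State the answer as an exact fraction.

R_A = 371/6 kN, R_B = 391/6 kN

Load 1 — uniform load w=15 kN/m over full span:
  R_A = wL/2 = 15·6/2 = 45 kN
  R_B = wL/2 = 15·6/2 = 45 kN
Load 2 — applied couple M₀=11 kN·m at a=4 m (b=L-a=2):
  R_A = M₀/L = 11/6 kN
  R_B = -M₀/L = -11/6 kN
Load 3 — point force P=16 kN at a=3 m (b=L-a=3):
  R_A = Pb/L = 16·3/6 = 8 kN
  R_B = Pa/L = 16·3/6 = 8 kN
Load 4 — triangular load w₀=7 kN/m (0→w₀ over full span):
  R_A = w₀L/6 = 7·6/6 = 7 kN
  R_B = w₀L/3 = 7·6/3 = 14 kN
Superposition: R_A = 371/6 kN, R_B = 391/6 kN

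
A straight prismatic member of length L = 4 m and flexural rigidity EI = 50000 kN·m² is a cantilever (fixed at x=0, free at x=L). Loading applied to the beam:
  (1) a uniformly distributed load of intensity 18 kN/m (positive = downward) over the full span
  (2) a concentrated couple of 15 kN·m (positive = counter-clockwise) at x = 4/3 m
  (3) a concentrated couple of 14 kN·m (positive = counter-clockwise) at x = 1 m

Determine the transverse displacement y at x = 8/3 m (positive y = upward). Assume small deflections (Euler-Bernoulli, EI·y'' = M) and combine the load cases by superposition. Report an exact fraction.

Load 1 — uniform load w=18 kN/m over full span:
  y_1 = -wx²(x²-4Lx+6L²)/(24EI) = -18·(8/3)²·((8/3)²-4·4·(8/3)+6·4²)/(24·50000) = -544/84375 m
Load 2 — applied couple M₀=15 kN·m at a=4/3 m (b=L-a=8/3):
  y_2 = M₀a(2x-a)/(2EI)  [x>a] = 15·(4/3)·(2·(8/3)-(4/3))/(2·50000) = 1/1250 m
Load 3 — applied couple M₀=14 kN·m at a=1 m (b=L-a=3):
  y_3 = M₀a(2x-a)/(2EI)  [x>a] = 14·1·(2·(8/3)-1)/(2·50000) = 91/150000 m
Superposition: y = Σ y_i = -1361/270000 m ≈ -0.005041 m

y(8/3) = -1361/270000 m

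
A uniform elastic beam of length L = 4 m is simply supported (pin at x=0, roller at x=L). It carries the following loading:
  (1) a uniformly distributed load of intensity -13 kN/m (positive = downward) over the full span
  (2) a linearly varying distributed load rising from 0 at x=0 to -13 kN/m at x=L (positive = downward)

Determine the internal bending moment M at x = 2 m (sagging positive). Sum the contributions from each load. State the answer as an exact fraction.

M(2) = -39 kN·m

Load 1 — uniform load w=-13 kN/m over full span:
  M_1 = wx(L-x)/2 = (-13)·2·(4-2)/2 = -26 kN·m
Load 2 — triangular load w₀=-13 kN/m (0→w₀ over full span):
  M_2 = w₀Lx/6 - w₀x³/(6L) = (-13)·4·2/6 - (-13)·2³/(6·4) = -13 kN·m
Superposition: M = Σ M_i = -39 kN·m ≈ -39.000000 kN·m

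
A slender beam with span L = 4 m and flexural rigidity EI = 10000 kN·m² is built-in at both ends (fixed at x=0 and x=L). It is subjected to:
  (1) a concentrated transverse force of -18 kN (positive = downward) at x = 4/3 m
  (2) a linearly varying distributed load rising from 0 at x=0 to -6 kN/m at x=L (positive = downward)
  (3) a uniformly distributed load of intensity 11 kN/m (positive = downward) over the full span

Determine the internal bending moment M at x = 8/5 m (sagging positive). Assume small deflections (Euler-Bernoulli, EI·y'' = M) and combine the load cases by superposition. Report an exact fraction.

Load 1 — point force P=-18 kN at a=4/3 m (b=L-a=8/3):
  M_1 = Pa²(a+3b)(L-x)/L³ - Pa²b/L²  [x>a] = (-18)·(4/3)²·((4/3)+3·(8/3))·(4-(8/5))/4³ - (-18)·(4/3)²·(8/3)/4² = -88/15 kN·m
Load 2 — triangular load w₀=-6 kN/m (0→w₀ over full span):
  M_2 = 3w₀Lx/20 - w₀L²/30 - w₀x³/(6L) = 3·(-6)·4·(8/5)/20 - (-6)·4²/30 - (-6)·(8/5)³/(6·4) = -192/125 kN·m
Load 3 — uniform load w=11 kN/m over full span:
  M_3 = wLx/2 - wL²/12 - wx²/2 = 11·4·(8/5)/2 - 11·4²/12 - 11·(8/5)²/2 = 484/75 kN·m
Superposition: M = Σ M_i = -356/375 kN·m ≈ -0.949333 kN·m

M(8/5) = -356/375 kN·m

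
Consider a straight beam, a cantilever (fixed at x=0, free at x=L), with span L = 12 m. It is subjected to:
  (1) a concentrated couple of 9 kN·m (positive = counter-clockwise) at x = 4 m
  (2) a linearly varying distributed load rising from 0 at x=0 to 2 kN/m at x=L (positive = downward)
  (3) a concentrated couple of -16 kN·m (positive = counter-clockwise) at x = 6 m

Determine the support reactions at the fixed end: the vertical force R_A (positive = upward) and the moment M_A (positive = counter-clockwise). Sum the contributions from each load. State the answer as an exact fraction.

Load 1 — applied couple M₀=9 kN·m at a=4 m (b=L-a=8):
  R_A = 0 kN
  M_A = -M₀ = -9 kN·m
Load 2 — triangular load w₀=2 kN/m (0→w₀ over full span):
  R_A = w₀L/2 = 2·12/2 = 12 kN
  M_A = w₀L²/3 = 2·12²/3 = 96 kN·m
Load 3 — applied couple M₀=-16 kN·m at a=6 m (b=L-a=6):
  R_A = 0 kN
  M_A = -M₀ = -(-16) = 16 kN·m
Superposition: R_A = 12 kN, M_A = 103 kN·m

R_A = 12 kN, M_A = 103 kN·m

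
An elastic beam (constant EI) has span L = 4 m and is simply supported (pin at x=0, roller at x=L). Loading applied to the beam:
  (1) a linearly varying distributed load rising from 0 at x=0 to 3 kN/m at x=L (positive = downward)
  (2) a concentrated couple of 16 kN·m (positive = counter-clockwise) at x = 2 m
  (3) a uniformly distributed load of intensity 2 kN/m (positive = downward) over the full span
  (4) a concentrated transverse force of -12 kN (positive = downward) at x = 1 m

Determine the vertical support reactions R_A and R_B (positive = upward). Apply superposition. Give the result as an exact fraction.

Load 1 — triangular load w₀=3 kN/m (0→w₀ over full span):
  R_A = w₀L/6 = 3·4/6 = 2 kN
  R_B = w₀L/3 = 3·4/3 = 4 kN
Load 2 — applied couple M₀=16 kN·m at a=2 m (b=L-a=2):
  R_A = M₀/L = 16/4 = 4 kN
  R_B = -M₀/L = -16/4 = -4 kN
Load 3 — uniform load w=2 kN/m over full span:
  R_A = wL/2 = 2·4/2 = 4 kN
  R_B = wL/2 = 2·4/2 = 4 kN
Load 4 — point force P=-12 kN at a=1 m (b=L-a=3):
  R_A = Pb/L = (-12)·3/4 = -9 kN
  R_B = Pa/L = (-12)·1/4 = -3 kN
Superposition: R_A = 1 kN, R_B = 1 kN

R_A = 1 kN, R_B = 1 kN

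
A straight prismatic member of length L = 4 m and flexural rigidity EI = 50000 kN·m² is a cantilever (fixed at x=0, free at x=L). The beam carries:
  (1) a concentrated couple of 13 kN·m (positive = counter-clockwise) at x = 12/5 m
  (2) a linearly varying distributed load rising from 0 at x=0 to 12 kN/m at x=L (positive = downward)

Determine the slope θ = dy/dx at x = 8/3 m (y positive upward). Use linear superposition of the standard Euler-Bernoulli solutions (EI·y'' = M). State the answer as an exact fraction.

Load 1 — applied couple M₀=13 kN·m at a=12/5 m (b=L-a=8/5):
  θ_1 = M₀a/EI  [x>a] = 13·(12/5)/50000 = 39/62500 rad
Load 2 — triangular load w₀=12 kN/m (0→w₀ over full span):
  θ_2 = (w₀Lx²/4-w₀L²x/3-w₀x⁴/(24L))/EI = (12·4·(8/3)²/4-12·4²·(8/3)/3-12·(8/3)⁴/(24·4))/50000 = -464/253125 rad
Superposition: θ = Σ θ_i = -6121/5062500 rad ≈ -0.001209 rad

θ(8/3) = -6121/5062500 rad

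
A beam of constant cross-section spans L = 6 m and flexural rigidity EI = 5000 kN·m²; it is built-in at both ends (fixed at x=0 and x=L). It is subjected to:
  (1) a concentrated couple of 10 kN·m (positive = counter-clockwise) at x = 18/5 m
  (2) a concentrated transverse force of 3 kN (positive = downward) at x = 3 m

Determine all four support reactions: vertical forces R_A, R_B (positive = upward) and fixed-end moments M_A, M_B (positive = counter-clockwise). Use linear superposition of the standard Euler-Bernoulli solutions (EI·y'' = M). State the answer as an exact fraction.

Load 1 — applied couple M₀=10 kN·m at a=18/5 m (b=L-a=12/5):
  R_A = 6M₀ab/L³ = 6·10·(18/5)·(12/5)/6³ = 12/5 kN
  M_A = M₀b(2a-b)/L² = 10·(12/5)·(2·(18/5)-(12/5))/6² = 16/5 kN·m
  R_B = -6M₀ab/L³ = -6·10·(18/5)·(12/5)/6³ = -12/5 kN
  M_B = M₀a(2b-a)/L² = 10·(18/5)·(2·(12/5)-(18/5))/6² = 6/5 kN·m
Load 2 — point force P=3 kN at a=3 m (b=L-a=3):
  R_A = Pb²(3a+b)/L³ = 3·3²·(3·3+3)/6³ = 3/2 kN
  M_A = Pab²/L² = 3·3·3²/6² = 9/4 kN·m
  R_B = Pa²(a+3b)/L³ = 3·3²·(3+3·3)/6³ = 3/2 kN
  M_B = -Pa²b/L² = -3·3²·3/6² = -9/4 kN·m
Superposition: R_A = 39/10 kN, M_A = 109/20 kN·m, R_B = -9/10 kN, M_B = -21/20 kN·m

R_A = 39/10 kN, M_A = 109/20 kN·m, R_B = -9/10 kN, M_B = -21/20 kN·m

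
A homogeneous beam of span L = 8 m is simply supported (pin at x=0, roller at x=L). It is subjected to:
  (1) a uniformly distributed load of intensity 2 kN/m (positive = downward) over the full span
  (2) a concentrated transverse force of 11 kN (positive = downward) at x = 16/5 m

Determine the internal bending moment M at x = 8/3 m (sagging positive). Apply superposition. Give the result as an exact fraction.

M(8/3) = 1432/45 kN·m

Load 1 — uniform load w=2 kN/m over full span:
  M_1 = wx(L-x)/2 = 2·(8/3)·(8-(8/3))/2 = 128/9 kN·m
Load 2 — point force P=11 kN at a=16/5 m (b=L-a=24/5):
  M_2 = Pbx/L  [x≤a] = 11·(24/5)·(8/3)/8 = 88/5 kN·m
Superposition: M = Σ M_i = 1432/45 kN·m ≈ 31.822222 kN·m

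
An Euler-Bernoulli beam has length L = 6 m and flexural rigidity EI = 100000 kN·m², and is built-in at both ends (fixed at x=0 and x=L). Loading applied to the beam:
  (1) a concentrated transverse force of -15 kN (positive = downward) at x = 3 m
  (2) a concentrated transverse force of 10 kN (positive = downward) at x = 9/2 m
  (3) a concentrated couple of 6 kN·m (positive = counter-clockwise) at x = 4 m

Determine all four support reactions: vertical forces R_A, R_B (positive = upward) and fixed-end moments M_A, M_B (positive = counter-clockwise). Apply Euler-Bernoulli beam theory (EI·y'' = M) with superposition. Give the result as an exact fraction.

R_A = -221/48 kN, M_A = -103/16 kN·m, R_B = -19/48 kN, M_B = 45/16 kN·m

Load 1 — point force P=-15 kN at a=3 m (b=L-a=3):
  R_A = Pb²(3a+b)/L³ = (-15)·3²·(3·3+3)/6³ = -15/2 kN
  M_A = Pab²/L² = (-15)·3·3²/6² = -45/4 kN·m
  R_B = Pa²(a+3b)/L³ = (-15)·3²·(3+3·3)/6³ = -15/2 kN
  M_B = -Pa²b/L² = -(-15)·3²·3/6² = 45/4 kN·m
Load 2 — point force P=10 kN at a=9/2 m (b=L-a=3/2):
  R_A = Pb²(3a+b)/L³ = 10·(3/2)²·(3·(9/2)+(3/2))/6³ = 25/16 kN
  M_A = Pab²/L² = 10·(9/2)·(3/2)²/6² = 45/16 kN·m
  R_B = Pa²(a+3b)/L³ = 10·(9/2)²·((9/2)+3·(3/2))/6³ = 135/16 kN
  M_B = -Pa²b/L² = -10·(9/2)²·(3/2)/6² = -135/16 kN·m
Load 3 — applied couple M₀=6 kN·m at a=4 m (b=L-a=2):
  R_A = 6M₀ab/L³ = 6·6·4·2/6³ = 4/3 kN
  M_A = M₀b(2a-b)/L² = 6·2·(2·4-2)/6² = 2 kN·m
  R_B = -6M₀ab/L³ = -6·6·4·2/6³ = -4/3 kN
  M_B = M₀a(2b-a)/L² = 6·4·(2·2-4)/6² = 0 kN·m
Superposition: R_A = -221/48 kN, M_A = -103/16 kN·m, R_B = -19/48 kN, M_B = 45/16 kN·m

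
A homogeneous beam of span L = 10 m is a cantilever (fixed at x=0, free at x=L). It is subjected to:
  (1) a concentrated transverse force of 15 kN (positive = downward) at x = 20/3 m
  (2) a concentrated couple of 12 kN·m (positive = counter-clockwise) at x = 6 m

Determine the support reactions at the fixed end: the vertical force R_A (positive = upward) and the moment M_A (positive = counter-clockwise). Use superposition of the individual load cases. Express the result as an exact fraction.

R_A = 15 kN, M_A = 88 kN·m

Load 1 — point force P=15 kN at a=20/3 m (b=L-a=10/3):
  R_A = P = 15 kN
  M_A = Pa = 15·(20/3) = 100 kN·m
Load 2 — applied couple M₀=12 kN·m at a=6 m (b=L-a=4):
  R_A = 0 kN
  M_A = -M₀ = -12 kN·m
Superposition: R_A = 15 kN, M_A = 88 kN·m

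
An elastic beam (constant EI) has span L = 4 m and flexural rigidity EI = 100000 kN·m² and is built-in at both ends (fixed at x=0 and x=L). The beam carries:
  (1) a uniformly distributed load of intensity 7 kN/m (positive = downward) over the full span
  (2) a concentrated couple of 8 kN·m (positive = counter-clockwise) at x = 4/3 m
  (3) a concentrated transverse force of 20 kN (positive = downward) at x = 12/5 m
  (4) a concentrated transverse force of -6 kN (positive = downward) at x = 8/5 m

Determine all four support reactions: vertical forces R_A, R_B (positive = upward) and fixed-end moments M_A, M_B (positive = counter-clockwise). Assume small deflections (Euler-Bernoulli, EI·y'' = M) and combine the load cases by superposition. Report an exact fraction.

R_A = 7432/375 kN, M_A = 5084/375 kN·m, R_B = 8318/375 kN, M_B = -5956/375 kN·m

Load 1 — uniform load w=7 kN/m over full span:
  R_A = wL/2 = 7·4/2 = 14 kN
  M_A = wL²/12 = 7·4²/12 = 28/3 kN·m
  R_B = wL/2 = 7·4/2 = 14 kN
  M_B = -wL²/12 = -7·4²/12 = -28/3 kN·m
Load 2 — applied couple M₀=8 kN·m at a=4/3 m (b=L-a=8/3):
  R_A = 6M₀ab/L³ = 6·8·(4/3)·(8/3)/4³ = 8/3 kN
  M_A = M₀b(2a-b)/L² = 8·(8/3)·(2·(4/3)-(8/3))/4² = 0 kN·m
  R_B = -6M₀ab/L³ = -6·8·(4/3)·(8/3)/4³ = -8/3 kN
  M_B = M₀a(2b-a)/L² = 8·(4/3)·(2·(8/3)-(4/3))/4² = 8/3 kN·m
Load 3 — point force P=20 kN at a=12/5 m (b=L-a=8/5):
  R_A = Pb²(3a+b)/L³ = 20·(8/5)²·(3·(12/5)+(8/5))/4³ = 176/25 kN
  M_A = Pab²/L² = 20·(12/5)·(8/5)²/4² = 192/25 kN·m
  R_B = Pa²(a+3b)/L³ = 20·(12/5)²·((12/5)+3·(8/5))/4³ = 324/25 kN
  M_B = -Pa²b/L² = -20·(12/5)²·(8/5)/4² = -288/25 kN·m
Load 4 — point force P=-6 kN at a=8/5 m (b=L-a=12/5):
  R_A = Pb²(3a+b)/L³ = (-6)·(12/5)²·(3·(8/5)+(12/5))/4³ = -486/125 kN
  M_A = Pab²/L² = (-6)·(8/5)·(12/5)²/4² = -432/125 kN·m
  R_B = Pa²(a+3b)/L³ = (-6)·(8/5)²·((8/5)+3·(12/5))/4³ = -264/125 kN
  M_B = -Pa²b/L² = -(-6)·(8/5)²·(12/5)/4² = 288/125 kN·m
Superposition: R_A = 7432/375 kN, M_A = 5084/375 kN·m, R_B = 8318/375 kN, M_B = -5956/375 kN·m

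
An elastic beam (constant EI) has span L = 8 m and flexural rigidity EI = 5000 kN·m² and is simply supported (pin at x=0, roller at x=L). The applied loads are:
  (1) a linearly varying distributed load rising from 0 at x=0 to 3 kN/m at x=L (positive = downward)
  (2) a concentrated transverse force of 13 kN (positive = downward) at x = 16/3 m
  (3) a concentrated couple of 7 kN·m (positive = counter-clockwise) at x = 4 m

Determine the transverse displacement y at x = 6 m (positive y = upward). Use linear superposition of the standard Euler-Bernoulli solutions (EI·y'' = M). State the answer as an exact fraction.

y(6) = -298/10125 m

Load 1 — triangular load w₀=3 kN/m (0→w₀ over full span):
  y_1 = -w₀x(7L⁴-10L²x²+3x⁴)/(360LEI) = -3·6·(7·8⁴-10·8²·6²+3·6⁴)/(360·8·5000) = -119/10000 m
Load 2 — point force P=13 kN at a=16/3 m (b=L-a=8/3):
  y_2 = -Pa(L-x)(2Lx-a²-x²)/(6LEI)  [x>a] = -13·(16/3)·(8-6)·(2·8·6-(16/3)²-6²)/(6·8·5000) = -923/50625 m
Load 3 — applied couple M₀=7 kN·m at a=4 m (b=L-a=4):
  y_3 = (M₀x³/(6L)-M₀(x-a)²/2+C₁x)/EI  [x>a] with C₁=M₀(3b²-L²)/(6L)=-7/3 = (7·6³/(6·8)-7·(6-4)²/2+(-7/3)·6)/5000 = 7/10000 m
Superposition: y = Σ y_i = -298/10125 m ≈ -0.029432 m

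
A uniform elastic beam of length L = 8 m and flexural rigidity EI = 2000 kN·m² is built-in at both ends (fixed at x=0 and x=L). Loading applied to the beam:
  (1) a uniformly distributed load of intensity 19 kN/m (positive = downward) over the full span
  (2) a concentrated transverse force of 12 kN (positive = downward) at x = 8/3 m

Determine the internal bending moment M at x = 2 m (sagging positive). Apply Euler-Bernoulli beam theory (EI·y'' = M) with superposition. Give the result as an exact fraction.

M(2) = 146/9 kN·m

Load 1 — uniform load w=19 kN/m over full span:
  M_1 = wLx/2 - wL²/12 - wx²/2 = 19·8·2/2 - 19·8²/12 - 19·2²/2 = 38/3 kN·m
Load 2 — point force P=12 kN at a=8/3 m (b=L-a=16/3):
  M_2 = Pb²(3a+b)x/L³ - Pab²/L²  [x≤a] = 12·(16/3)²·(3·(8/3)+(16/3))·2/8³ - 12·(8/3)·(16/3)²/8² = 32/9 kN·m
Superposition: M = Σ M_i = 146/9 kN·m ≈ 16.222222 kN·m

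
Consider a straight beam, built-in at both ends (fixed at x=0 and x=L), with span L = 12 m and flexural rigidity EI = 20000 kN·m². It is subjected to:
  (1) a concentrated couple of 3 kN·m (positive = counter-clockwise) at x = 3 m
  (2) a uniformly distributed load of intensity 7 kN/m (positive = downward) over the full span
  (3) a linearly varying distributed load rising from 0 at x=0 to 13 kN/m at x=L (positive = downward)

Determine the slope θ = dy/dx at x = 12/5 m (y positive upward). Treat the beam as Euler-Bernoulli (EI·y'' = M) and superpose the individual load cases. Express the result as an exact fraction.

Load 1 — applied couple M₀=3 kN·m at a=3 m (b=L-a=9):
  θ_1 = (R_Ax²/2 - M_Ax)/EI  [x≤a] with R_A=9/32, M_A=-9/16 = ((9/32)·(12/5)²/2 - (-9/16)·(12/5))/20000 = 27/250000 rad
Load 2 — uniform load w=7 kN/m over full span:
  θ_2 = -wx(L-x)(L-2x)/(12EI) = -7·(12/5)·(12-(12/5))·(12-2·(12/5))/(12·20000) = -378/78125 rad
Load 3 — triangular load w₀=13 kN/m (0→w₀ over full span):
  θ_3 = -w₀(2x(L-x)(L-2x)(x+2L)+x²(L-x)²)/(120LEI) = -13·(2·(12/5)·(12-(12/5))·(12-2·(12/5))·((12/5)+2·12)+(12/5)²·(12-(12/5))²)/(120·12·20000) = -1638/390625 rad
Superposition: θ = Σ θ_i = -55773/6250000 rad ≈ -0.008924 rad

θ(12/5) = -55773/6250000 rad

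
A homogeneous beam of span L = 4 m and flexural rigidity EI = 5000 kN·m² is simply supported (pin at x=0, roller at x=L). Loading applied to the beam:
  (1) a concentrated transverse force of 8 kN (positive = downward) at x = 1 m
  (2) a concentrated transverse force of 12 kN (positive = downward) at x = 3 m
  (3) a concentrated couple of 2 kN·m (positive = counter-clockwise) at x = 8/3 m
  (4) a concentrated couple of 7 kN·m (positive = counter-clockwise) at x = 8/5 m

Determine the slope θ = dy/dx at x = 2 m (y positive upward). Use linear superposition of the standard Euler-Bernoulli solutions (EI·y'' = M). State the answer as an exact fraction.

θ(2) = 77/562500 rad

Load 1 — point force P=8 kN at a=1 m (b=L-a=3):
  θ_1 = -Pa(2L²-6Lx+3x²+a²)/(6LEI)  [x>a] = -8·1·(2·4²-6·4·2+3·2²+1²)/(6·4·5000) = 1/5000 rad
Load 2 — point force P=12 kN at a=3 m (b=L-a=1):
  θ_2 = -Pb(L²-b²-3x²)/(6LEI)  [x≤a] = -12·1·(4²-1²-3·2²)/(6·4·5000) = -3/10000 rad
Load 3 — applied couple M₀=2 kN·m at a=8/3 m (b=L-a=4/3):
  θ_3 = (M₀x²/(2L)+C₁)/EI  [x≤a] with C₁=M₀(3b²-L²)/(6L)=-8/9 = (2·2²/(2·4)+(-8/9))/5000 = 1/45000 rad
Load 4 — applied couple M₀=7 kN·m at a=8/5 m (b=L-a=12/5):
  θ_4 = (M₀x²/(2L)-M₀(x-a)+C₁)/EI  [x>a] with C₁=M₀(3b²-L²)/(6L)=28/75 = (7·2²/(2·4)-7·(2-(8/5))+(28/75))/5000 = 161/750000 rad
Superposition: θ = Σ θ_i = 77/562500 rad ≈ 0.000137 rad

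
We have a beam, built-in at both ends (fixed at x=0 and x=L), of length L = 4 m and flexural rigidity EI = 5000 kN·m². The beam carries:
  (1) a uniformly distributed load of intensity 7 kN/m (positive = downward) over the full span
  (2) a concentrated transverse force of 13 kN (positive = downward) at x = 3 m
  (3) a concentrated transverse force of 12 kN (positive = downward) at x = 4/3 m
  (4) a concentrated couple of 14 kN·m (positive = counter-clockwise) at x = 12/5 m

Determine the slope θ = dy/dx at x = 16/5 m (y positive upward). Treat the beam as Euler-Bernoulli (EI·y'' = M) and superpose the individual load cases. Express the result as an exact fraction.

Load 1 — uniform load w=7 kN/m over full span:
  θ_1 = -wx(L-x)(L-2x)/(12EI) = -7·(16/5)·(4-(16/5))·(4-2·(16/5))/(12·5000) = 56/78125 rad
Load 2 — point force P=13 kN at a=3 m (b=L-a=1):
  θ_2 = Pa²(L-x)(2bL-(3b+a)(L-x))/(2L³EI)  [x>a] = 13·3²·(4-(16/5))·(2·1·4-(3·1+3)·(4-(16/5)))/(2·4³·5000) = 117/250000 rad
Load 3 — point force P=12 kN at a=4/3 m (b=L-a=8/3):
  θ_3 = Pa²(L-x)(2bL-(3b+a)(L-x))/(2L³EI)  [x>a] = 12·(4/3)²·(4-(16/5))·(2·(8/3)·4-(3·(8/3)+(4/3))·(4-(16/5)))/(2·4³·5000) = 52/140625 rad
Load 4 — applied couple M₀=14 kN·m at a=12/5 m (b=L-a=8/5):
  θ_4 = (R_Ax²/2 - M_Ax - M₀(x-a))/EI  [x>a] with R_A=126/25, M_A=112/25 = ((126/25)·(16/5)²/2 - (112/25)·(16/5) - 14·((16/5)-(12/5)))/5000 = 21/390625 rad
Superposition: θ = Σ θ_i = 90469/56250000 rad ≈ 0.001608 rad

θ(16/5) = 90469/56250000 rad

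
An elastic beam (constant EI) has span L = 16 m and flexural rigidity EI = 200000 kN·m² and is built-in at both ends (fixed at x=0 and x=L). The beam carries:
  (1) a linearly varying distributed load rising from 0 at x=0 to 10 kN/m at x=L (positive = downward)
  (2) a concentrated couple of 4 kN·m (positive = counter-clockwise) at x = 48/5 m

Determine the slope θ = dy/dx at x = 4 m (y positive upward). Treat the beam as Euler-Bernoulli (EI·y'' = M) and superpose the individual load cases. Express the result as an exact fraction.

Load 1 — triangular load w₀=10 kN/m (0→w₀ over full span):
  θ_1 = -w₀(2x(L-x)(L-2x)(x+2L)+x²(L-x)²)/(120LEI) = -10·(2·4·(16-4)·(16-2·4)·(4+2·16)+4²·(16-4)²)/(120·16·200000) = -39/50000 rad
Load 2 — applied couple M₀=4 kN·m at a=48/5 m (b=L-a=32/5):
  θ_2 = (R_Ax²/2 - M_Ax)/EI  [x≤a] with R_A=9/25, M_A=32/25 = ((9/25)·4²/2 - (32/25)·4)/200000 = -7/625000 rad
Superposition: θ = Σ θ_i = -989/1250000 rad ≈ -0.000791 rad

θ(4) = -989/1250000 rad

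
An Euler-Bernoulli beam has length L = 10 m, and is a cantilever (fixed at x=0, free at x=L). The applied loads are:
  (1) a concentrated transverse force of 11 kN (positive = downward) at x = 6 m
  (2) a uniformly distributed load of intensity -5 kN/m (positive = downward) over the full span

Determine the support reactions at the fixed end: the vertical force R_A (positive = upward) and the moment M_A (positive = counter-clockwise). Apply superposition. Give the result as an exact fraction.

R_A = -39 kN, M_A = -184 kN·m

Load 1 — point force P=11 kN at a=6 m (b=L-a=4):
  R_A = P = 11 kN
  M_A = Pa = 11·6 = 66 kN·m
Load 2 — uniform load w=-5 kN/m over full span:
  R_A = wL = (-5)·10 = -50 kN
  M_A = wL²/2 = (-5)·10²/2 = -250 kN·m
Superposition: R_A = -39 kN, M_A = -184 kN·m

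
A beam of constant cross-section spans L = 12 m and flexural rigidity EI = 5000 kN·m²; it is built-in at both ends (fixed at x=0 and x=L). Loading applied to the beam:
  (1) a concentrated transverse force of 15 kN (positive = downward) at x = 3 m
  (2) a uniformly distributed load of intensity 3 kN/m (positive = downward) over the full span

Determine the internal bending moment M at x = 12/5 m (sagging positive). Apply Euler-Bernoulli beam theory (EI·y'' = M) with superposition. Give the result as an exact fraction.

Load 1 — point force P=15 kN at a=3 m (b=L-a=9):
  M_1 = Pb²(3a+b)x/L³ - Pab²/L²  [x≤a] = 15·9²·(3·3+9)·(12/5)/12³ - 15·3·9²/12² = 81/16 kN·m
Load 2 — uniform load w=3 kN/m over full span:
  M_2 = wLx/2 - wL²/12 - wx²/2 = 3·12·(12/5)/2 - 3·12²/12 - 3·(12/5)²/2 = -36/25 kN·m
Superposition: M = Σ M_i = 1449/400 kN·m ≈ 3.622500 kN·m

M(12/5) = 1449/400 kN·m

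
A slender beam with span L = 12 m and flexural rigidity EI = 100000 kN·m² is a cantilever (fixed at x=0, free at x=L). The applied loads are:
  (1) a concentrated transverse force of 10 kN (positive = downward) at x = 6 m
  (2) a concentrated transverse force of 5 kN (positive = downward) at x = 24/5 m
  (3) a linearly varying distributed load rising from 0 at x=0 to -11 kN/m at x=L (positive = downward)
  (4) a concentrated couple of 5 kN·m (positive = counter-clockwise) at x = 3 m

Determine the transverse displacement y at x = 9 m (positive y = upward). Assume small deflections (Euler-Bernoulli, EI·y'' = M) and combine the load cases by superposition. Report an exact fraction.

Load 1 — point force P=10 kN at a=6 m (b=L-a=6):
  y_1 = -Pa²(3x-a)/(6EI)  [x>a] = -10·6²·(3·9-6)/(6·100000) = -63/5000 m
Load 2 — point force P=5 kN at a=24/5 m (b=L-a=36/5):
  y_2 = -Pa²(3x-a)/(6EI)  [x>a] = -5·(24/5)²·(3·9-(24/5))/(6·100000) = -333/78125 m
Load 3 — triangular load w₀=-11 kN/m (0→w₀ over full span):
  y_3 = (w₀Lx³/12-w₀L²x²/6-w₀x⁵/(120L))/EI = ((-11)·12·9³/12-(-11)·12²·9²/6-(-11)·9⁵/(120·12))/100000 = 2210571/16000000 m
Load 4 — applied couple M₀=5 kN·m at a=3 m (b=L-a=9):
  y_4 = M₀a(2x-a)/(2EI)  [x>a] = 5·3·(2·9-3)/(2·100000) = 9/8000 m
Superposition: y = Σ y_i = 9793863/80000000 m ≈ 0.122423 m

y(9) = 9793863/80000000 m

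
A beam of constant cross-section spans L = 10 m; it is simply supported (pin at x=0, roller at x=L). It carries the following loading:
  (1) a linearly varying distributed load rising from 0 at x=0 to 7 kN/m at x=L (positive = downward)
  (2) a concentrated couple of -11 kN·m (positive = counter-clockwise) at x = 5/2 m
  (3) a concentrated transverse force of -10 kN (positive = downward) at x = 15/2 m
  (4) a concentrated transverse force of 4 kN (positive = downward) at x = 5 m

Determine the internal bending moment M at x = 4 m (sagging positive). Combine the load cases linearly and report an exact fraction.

Load 1 — triangular load w₀=7 kN/m (0→w₀ over full span):
  M_1 = w₀Lx/6 - w₀x³/(6L) = 7·10·4/6 - 7·4³/(6·10) = 196/5 kN·m
Load 2 — applied couple M₀=-11 kN·m at a=5/2 m (b=L-a=15/2):
  M_2 = M₀x/L - M₀  [x>a] = (-11)·4/10 - (-11) = 33/5 kN·m
Load 3 — point force P=-10 kN at a=15/2 m (b=L-a=5/2):
  M_3 = Pbx/L  [x≤a] = (-10)·(5/2)·4/10 = -10 kN·m
Load 4 — point force P=4 kN at a=5 m (b=L-a=5):
  M_4 = Pbx/L  [x≤a] = 4·5·4/10 = 8 kN·m
Superposition: M = Σ M_i = 219/5 kN·m ≈ 43.800000 kN·m

M(4) = 219/5 kN·m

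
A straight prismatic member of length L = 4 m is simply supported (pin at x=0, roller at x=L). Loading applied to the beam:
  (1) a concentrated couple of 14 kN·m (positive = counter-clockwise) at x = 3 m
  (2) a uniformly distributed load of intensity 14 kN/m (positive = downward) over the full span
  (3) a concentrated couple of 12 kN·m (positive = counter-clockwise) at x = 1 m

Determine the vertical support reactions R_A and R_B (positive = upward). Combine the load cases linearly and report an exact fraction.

Load 1 — applied couple M₀=14 kN·m at a=3 m (b=L-a=1):
  R_A = M₀/L = 14/4 = 7/2 kN
  R_B = -M₀/L = -14/4 = -7/2 kN
Load 2 — uniform load w=14 kN/m over full span:
  R_A = wL/2 = 14·4/2 = 28 kN
  R_B = wL/2 = 14·4/2 = 28 kN
Load 3 — applied couple M₀=12 kN·m at a=1 m (b=L-a=3):
  R_A = M₀/L = 12/4 = 3 kN
  R_B = -M₀/L = -12/4 = -3 kN
Superposition: R_A = 69/2 kN, R_B = 43/2 kN

R_A = 69/2 kN, R_B = 43/2 kN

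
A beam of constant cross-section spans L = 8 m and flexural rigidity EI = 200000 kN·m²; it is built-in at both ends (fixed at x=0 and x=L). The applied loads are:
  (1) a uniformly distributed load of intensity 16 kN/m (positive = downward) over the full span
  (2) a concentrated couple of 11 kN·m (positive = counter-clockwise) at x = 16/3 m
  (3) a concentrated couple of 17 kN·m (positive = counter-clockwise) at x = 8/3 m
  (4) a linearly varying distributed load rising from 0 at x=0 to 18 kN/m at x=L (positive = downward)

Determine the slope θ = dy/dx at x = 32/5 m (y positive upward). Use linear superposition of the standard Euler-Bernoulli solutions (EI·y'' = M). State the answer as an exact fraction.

Load 1 — uniform load w=16 kN/m over full span:
  θ_1 = -wx(L-x)(L-2x)/(12EI) = -16·(32/5)·(8-(32/5))·(8-2·(32/5))/(12·200000) = 128/390625 rad
Load 2 — applied couple M₀=11 kN·m at a=16/3 m (b=L-a=8/3):
  θ_2 = (R_Ax²/2 - M_Ax - M₀(x-a))/EI  [x>a] with R_A=11/6, M_A=11/3 = ((11/6)·(32/5)²/2 - (11/3)·(32/5) - 11·((32/5)-(16/3)))/200000 = 11/937500 rad
Load 3 — applied couple M₀=17 kN·m at a=8/3 m (b=L-a=16/3):
  θ_3 = (R_Ax²/2 - M_Ax - M₀(x-a))/EI  [x>a] with R_A=17/6, M_A=0 = ((17/6)·(32/5)²/2 - 0·(32/5) - 17·((32/5)-(8/3)))/200000 = -17/625000 rad
Load 4 — triangular load w₀=18 kN/m (0→w₀ over full span):
  θ_4 = -w₀(2x(L-x)(L-2x)(x+2L)+x²(L-x)²)/(120LEI) = -18·(2·(32/5)·(8-(32/5))·(8-2·(32/5))·((32/5)+2·8)+(32/5)²·(8-(32/5))²)/(120·8·200000) = 384/1953125 rad
Superposition: θ = Σ θ_i = 23851/46875000 rad ≈ 0.000509 rad

θ(32/5) = 23851/46875000 rad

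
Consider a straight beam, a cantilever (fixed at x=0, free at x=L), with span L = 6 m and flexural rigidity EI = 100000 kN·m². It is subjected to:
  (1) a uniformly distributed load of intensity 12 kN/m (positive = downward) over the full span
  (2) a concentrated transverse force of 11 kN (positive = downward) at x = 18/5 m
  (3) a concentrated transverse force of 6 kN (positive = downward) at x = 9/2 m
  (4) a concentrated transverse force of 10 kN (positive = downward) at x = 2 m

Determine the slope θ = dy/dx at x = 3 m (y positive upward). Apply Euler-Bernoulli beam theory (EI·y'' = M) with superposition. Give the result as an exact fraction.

θ(3) = -5213/1000000 rad

Load 1 — uniform load w=12 kN/m over full span:
  θ_1 = -wx(x²-3Lx+3L²)/(6EI) = -12·3·(3²-3·6·3+3·6²)/(6·100000) = -189/50000 rad
Load 2 — point force P=11 kN at a=18/5 m (b=L-a=12/5):
  θ_2 = -Px(2a-x)/(2EI)  [x≤a] = -11·3·(2·(18/5)-3)/(2·100000) = -693/1000000 rad
Load 3 — point force P=6 kN at a=9/2 m (b=L-a=3/2):
  θ_3 = -Px(2a-x)/(2EI)  [x≤a] = -6·3·(2·(9/2)-3)/(2·100000) = -27/50000 rad
Load 4 — point force P=10 kN at a=2 m (b=L-a=4):
  θ_4 = -Pa²/(2EI)  [x>a] = -10·2²/(2·100000) = -1/5000 rad
Superposition: θ = Σ θ_i = -5213/1000000 rad ≈ -0.005213 rad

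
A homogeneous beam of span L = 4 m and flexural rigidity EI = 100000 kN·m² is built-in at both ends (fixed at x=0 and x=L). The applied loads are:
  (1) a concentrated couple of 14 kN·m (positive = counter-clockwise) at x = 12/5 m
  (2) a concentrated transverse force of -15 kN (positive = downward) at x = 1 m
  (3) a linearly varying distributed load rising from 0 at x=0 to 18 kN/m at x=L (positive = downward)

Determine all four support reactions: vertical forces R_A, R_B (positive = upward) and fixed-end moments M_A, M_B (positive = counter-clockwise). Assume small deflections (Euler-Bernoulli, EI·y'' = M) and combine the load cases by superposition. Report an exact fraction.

R_A = 2547/800 kN, M_A = 2257/400 kN·m, R_B = 14253/800 kN, M_B = -3963/400 kN·m

Load 1 — applied couple M₀=14 kN·m at a=12/5 m (b=L-a=8/5):
  R_A = 6M₀ab/L³ = 6·14·(12/5)·(8/5)/4³ = 126/25 kN
  M_A = M₀b(2a-b)/L² = 14·(8/5)·(2·(12/5)-(8/5))/4² = 112/25 kN·m
  R_B = -6M₀ab/L³ = -6·14·(12/5)·(8/5)/4³ = -126/25 kN
  M_B = M₀a(2b-a)/L² = 14·(12/5)·(2·(8/5)-(12/5))/4² = 42/25 kN·m
Load 2 — point force P=-15 kN at a=1 m (b=L-a=3):
  R_A = Pb²(3a+b)/L³ = (-15)·3²·(3·1+3)/4³ = -405/32 kN
  M_A = Pab²/L² = (-15)·1·3²/4² = -135/16 kN·m
  R_B = Pa²(a+3b)/L³ = (-15)·1²·(1+3·3)/4³ = -75/32 kN
  M_B = -Pa²b/L² = -(-15)·1²·3/4² = 45/16 kN·m
Load 3 — triangular load w₀=18 kN/m (0→w₀ over full span):
  R_A = 3w₀L/20 = 3·18·4/20 = 54/5 kN
  M_A = w₀L²/30 = 18·4²/30 = 48/5 kN·m
  R_B = 7w₀L/20 = 7·18·4/20 = 126/5 kN
  M_B = -w₀L²/20 = -18·4²/20 = -72/5 kN·m
Superposition: R_A = 2547/800 kN, M_A = 2257/400 kN·m, R_B = 14253/800 kN, M_B = -3963/400 kN·m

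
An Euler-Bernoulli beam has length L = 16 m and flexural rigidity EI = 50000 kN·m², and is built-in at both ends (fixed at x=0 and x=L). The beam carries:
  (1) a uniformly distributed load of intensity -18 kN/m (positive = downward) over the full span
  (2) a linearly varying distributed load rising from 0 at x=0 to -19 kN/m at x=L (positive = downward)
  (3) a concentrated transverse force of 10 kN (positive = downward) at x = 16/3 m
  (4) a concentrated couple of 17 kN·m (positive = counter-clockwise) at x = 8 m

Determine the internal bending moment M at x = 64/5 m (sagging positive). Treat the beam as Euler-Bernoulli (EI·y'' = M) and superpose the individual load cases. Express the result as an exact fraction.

Load 1 — uniform load w=-18 kN/m over full span:
  M_1 = wLx/2 - wL²/12 - wx²/2 = (-18)·16·(64/5)/2 - (-18)·16²/12 - (-18)·(64/5)²/2 = 384/25 kN·m
Load 2 — triangular load w₀=-19 kN/m (0→w₀ over full span):
  M_2 = 3w₀Lx/20 - w₀L²/30 - w₀x³/(6L) = 3·(-19)·16·(64/5)/20 - (-19)·16²/30 - (-19)·(64/5)³/(6·16) = -2432/375 kN·m
Load 3 — point force P=10 kN at a=16/3 m (b=L-a=32/3):
  M_3 = Pa²(a+3b)(L-x)/L³ - Pa²b/L²  [x>a] = 10·(16/3)²·((16/3)+3·(32/3))·(16-(64/5))/16³ - 10·(16/3)²·(32/3)/16² = -32/9 kN·m
Load 4 — applied couple M₀=17 kN·m at a=8 m (b=L-a=8):
  M_4 = R_Ax - M_A - M₀  [x>a] with R_A=51/32, M_A=17/4 = (51/32)·(64/5) - (17/4) - 17 = -17/20 kN·m
Superposition: M = Σ M_i = 20111/4500 kN·m ≈ 4.469111 kN·m

M(64/5) = 20111/4500 kN·m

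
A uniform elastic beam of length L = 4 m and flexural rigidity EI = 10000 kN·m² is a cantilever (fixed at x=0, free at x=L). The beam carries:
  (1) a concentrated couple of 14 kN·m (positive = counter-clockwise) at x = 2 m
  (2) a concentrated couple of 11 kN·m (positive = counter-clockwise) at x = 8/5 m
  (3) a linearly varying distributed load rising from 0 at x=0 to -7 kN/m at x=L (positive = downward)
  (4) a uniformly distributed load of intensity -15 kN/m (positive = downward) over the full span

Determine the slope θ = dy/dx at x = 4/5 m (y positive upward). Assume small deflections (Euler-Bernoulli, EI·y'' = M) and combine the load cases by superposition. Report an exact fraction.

Load 1 — applied couple M₀=14 kN·m at a=2 m (b=L-a=2):
  θ_1 = M₀x/EI  [x≤a] = 14·(4/5)/10000 = 7/6250 rad
Load 2 — applied couple M₀=11 kN·m at a=8/5 m (b=L-a=12/5):
  θ_2 = M₀x/EI  [x≤a] = 11·(4/5)/10000 = 11/12500 rad
Load 3 — triangular load w₀=-7 kN/m (0→w₀ over full span):
  θ_3 = (w₀Lx²/4-w₀L²x/3-w₀x⁴/(24L))/EI = ((-7)·4·(4/5)²/4-(-7)·4²·(4/5)/3-(-7)·(4/5)⁴/(24·4))/10000 = 5957/2343750 rad
Load 4 — uniform load w=-15 kN/m over full span:
  θ_4 = -wx(x²-3Lx+3L²)/(6EI) = -(-15)·(4/5)·((4/5)²-3·4·(4/5)+3·4²)/(6·10000) = 122/15625 rad
Superposition: θ = Σ θ_i = 57889/4687500 rad ≈ 0.012350 rad

θ(4/5) = 57889/4687500 rad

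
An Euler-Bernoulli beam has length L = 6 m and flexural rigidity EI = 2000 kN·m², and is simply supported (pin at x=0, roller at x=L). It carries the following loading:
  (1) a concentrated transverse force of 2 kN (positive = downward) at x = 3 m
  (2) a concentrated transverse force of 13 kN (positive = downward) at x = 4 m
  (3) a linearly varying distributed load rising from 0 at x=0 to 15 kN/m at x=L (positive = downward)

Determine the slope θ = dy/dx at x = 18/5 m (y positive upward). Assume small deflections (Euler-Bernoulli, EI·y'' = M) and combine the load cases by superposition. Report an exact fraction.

θ(18/5) = 52409/4500000 rad

Load 1 — point force P=2 kN at a=3 m (b=L-a=3):
  θ_1 = -Pa(2L²-6Lx+3x²+a²)/(6LEI)  [x>a] = -2·3·(2·6²-6·6·(18/5)+3·(18/5)²+3²)/(6·6·2000) = 81/100000 rad
Load 2 — point force P=13 kN at a=4 m (b=L-a=2):
  θ_2 = -Pb(L²-b²-3x²)/(6LEI)  [x≤a] = -13·2·(6²-2²-3·(18/5)²)/(6·6·2000) = 559/225000 rad
Load 3 — triangular load w₀=15 kN/m (0→w₀ over full span):
  θ_3 = -w₀(7L⁴-30L²x²+15x⁴)/(360LEI) = -15·(7·6⁴-30·6²·(18/5)²+15·(18/5)⁴)/(360·6·2000) = 261/31250 rad
Superposition: θ = Σ θ_i = 52409/4500000 rad ≈ 0.011646 rad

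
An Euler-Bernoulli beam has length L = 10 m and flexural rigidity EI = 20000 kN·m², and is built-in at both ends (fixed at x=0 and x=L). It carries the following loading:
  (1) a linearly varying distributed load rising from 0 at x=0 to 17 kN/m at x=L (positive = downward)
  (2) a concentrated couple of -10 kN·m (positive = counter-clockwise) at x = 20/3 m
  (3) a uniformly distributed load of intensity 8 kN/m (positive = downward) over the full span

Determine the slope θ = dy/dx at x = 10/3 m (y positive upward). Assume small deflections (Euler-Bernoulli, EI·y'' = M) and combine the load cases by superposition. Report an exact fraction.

θ(10/3) = -247/48600 rad

Load 1 — triangular load w₀=17 kN/m (0→w₀ over full span):
  θ_1 = -w₀(2x(L-x)(L-2x)(x+2L)+x²(L-x)²)/(120LEI) = -17·(2·(10/3)·(10-(10/3))·(10-2·(10/3))·((10/3)+2·10)+(10/3)²·(10-(10/3))²)/(120·10·20000) = -17/6075 rad
Load 2 — applied couple M₀=-10 kN·m at a=20/3 m (b=L-a=10/3):
  θ_2 = (R_Ax²/2 - M_Ax)/EI  [x≤a] with R_A=-4/3, M_A=-10/3 = ((-4/3)·(10/3)²/2 - (-10/3)·(10/3))/20000 = 1/5400 rad
Load 3 — uniform load w=8 kN/m over full span:
  θ_3 = -wx(L-x)(L-2x)/(12EI) = -8·(10/3)·(10-(10/3))·(10-2·(10/3))/(12·20000) = -1/405 rad
Superposition: θ = Σ θ_i = -247/48600 rad ≈ -0.005082 rad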